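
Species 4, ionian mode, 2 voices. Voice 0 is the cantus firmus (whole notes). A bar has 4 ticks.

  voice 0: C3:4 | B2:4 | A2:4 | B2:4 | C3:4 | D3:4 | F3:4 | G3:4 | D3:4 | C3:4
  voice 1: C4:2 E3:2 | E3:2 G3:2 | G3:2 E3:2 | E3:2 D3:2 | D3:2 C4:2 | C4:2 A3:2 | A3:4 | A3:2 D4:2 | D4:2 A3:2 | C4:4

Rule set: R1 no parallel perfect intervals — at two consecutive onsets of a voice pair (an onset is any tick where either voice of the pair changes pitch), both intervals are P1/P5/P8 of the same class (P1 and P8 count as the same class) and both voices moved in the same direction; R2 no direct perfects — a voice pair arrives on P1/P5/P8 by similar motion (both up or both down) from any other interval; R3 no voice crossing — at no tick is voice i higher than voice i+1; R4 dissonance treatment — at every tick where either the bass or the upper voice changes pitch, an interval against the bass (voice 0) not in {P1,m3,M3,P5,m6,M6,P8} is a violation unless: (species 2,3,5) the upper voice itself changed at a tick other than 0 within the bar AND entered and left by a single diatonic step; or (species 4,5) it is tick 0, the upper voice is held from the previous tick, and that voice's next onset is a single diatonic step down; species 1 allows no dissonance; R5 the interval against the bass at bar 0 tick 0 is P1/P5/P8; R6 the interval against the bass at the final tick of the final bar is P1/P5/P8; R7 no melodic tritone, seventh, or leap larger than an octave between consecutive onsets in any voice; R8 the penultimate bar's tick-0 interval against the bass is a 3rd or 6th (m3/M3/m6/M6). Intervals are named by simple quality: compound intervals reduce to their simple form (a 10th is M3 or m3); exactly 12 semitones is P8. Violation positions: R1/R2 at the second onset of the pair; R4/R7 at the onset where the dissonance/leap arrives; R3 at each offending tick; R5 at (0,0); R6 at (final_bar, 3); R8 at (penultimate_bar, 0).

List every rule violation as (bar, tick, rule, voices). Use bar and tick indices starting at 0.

(1, 0, R4, (0, 1))
(2, 0, R4, (0, 1))
(4, 0, R4, (0, 1))
(4, 2, R7, (1,))
(5, 0, R4, (0, 1))
(7, 0, R4, (0, 1))
(8, 0, R8, (0, 1))

bar 0: v0=C3 v1=C4 downbeat P8
bar 1: v0=B2 v1=E3 downbeat P4
bar 2: v0=A2 v1=G3 downbeat m7
bar 3: v0=B2 v1=E3 downbeat P4
bar 4: v0=C3 v1=D3 downbeat M2
bar 5: v0=D3 v1=C4 downbeat m7
bar 6: v0=F3 v1=A3 downbeat M3
bar 7: v0=G3 v1=A3 downbeat M2
bar 8: v0=D3 v1=D4 downbeat P8
bar 9: v0=C3 v1=C4 downbeat P8
  -> R4 @ bar 1 tick 0 v(0, 1): B2/E3 P4 untreated
  -> R4 @ bar 2 tick 0 v(0, 1): A2/G3 m7 untreated
  -> R4 @ bar 4 tick 0 v(0, 1): C3/D3 M2 untreated
  -> R7 @ bar 4 tick 2 v(1,): D3->C4 leap 10st
  -> R4 @ bar 5 tick 0 v(0, 1): D3/C4 m7 untreated
  -> R4 @ bar 7 tick 0 v(0, 1): G3/A3 M2 untreated
  -> R8 @ bar 8 tick 0 v(0, 1): penult P8 not 3rd/6th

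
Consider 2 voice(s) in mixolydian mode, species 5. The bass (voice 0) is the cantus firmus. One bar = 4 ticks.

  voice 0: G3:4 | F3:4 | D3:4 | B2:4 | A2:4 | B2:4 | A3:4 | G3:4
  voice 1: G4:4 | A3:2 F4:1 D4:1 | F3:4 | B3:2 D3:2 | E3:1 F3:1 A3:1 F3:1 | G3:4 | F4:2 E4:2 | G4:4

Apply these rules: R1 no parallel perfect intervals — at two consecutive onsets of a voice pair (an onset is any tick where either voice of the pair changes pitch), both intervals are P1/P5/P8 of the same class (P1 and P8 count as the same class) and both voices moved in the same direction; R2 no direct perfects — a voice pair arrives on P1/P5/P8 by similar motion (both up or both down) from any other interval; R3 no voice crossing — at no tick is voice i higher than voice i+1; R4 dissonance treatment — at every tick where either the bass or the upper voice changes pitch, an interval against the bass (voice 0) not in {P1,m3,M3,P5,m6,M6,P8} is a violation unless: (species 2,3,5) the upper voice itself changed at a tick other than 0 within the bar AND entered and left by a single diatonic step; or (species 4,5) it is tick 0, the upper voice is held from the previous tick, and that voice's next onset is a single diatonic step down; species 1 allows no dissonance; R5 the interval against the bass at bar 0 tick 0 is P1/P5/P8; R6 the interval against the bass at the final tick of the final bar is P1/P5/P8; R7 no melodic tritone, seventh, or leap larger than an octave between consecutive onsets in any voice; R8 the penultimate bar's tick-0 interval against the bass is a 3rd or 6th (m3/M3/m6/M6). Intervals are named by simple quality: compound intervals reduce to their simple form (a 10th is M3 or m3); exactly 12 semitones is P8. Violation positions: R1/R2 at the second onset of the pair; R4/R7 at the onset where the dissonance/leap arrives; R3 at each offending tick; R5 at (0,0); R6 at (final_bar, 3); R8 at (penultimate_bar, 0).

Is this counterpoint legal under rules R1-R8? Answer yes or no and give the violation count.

bar 0: v0=G3 v1=G4 (P8)
bar 1: v0=F3 v1=A3 (M3)
bar 2: v0=D3 v1=F3 (m3)
bar 3: v0=B2 v1=B3 (P8)
bar 4: v0=A2 v1=E3 (P5)
bar 5: v0=B2 v1=G3 (m6)
bar 6: v0=A3 v1=F4 (m6)
bar 7: v0=G3 v1=G4 (P8)
  R7 @ bar1.0: G4->A3 leap 10st
  R7 @ bar3.0: F3->B3 leap 6st
  R7 @ bar6.0: B2->A3 leap 10st
  R7 @ bar6.0: G3->F4 leap 10st

No (4 violations)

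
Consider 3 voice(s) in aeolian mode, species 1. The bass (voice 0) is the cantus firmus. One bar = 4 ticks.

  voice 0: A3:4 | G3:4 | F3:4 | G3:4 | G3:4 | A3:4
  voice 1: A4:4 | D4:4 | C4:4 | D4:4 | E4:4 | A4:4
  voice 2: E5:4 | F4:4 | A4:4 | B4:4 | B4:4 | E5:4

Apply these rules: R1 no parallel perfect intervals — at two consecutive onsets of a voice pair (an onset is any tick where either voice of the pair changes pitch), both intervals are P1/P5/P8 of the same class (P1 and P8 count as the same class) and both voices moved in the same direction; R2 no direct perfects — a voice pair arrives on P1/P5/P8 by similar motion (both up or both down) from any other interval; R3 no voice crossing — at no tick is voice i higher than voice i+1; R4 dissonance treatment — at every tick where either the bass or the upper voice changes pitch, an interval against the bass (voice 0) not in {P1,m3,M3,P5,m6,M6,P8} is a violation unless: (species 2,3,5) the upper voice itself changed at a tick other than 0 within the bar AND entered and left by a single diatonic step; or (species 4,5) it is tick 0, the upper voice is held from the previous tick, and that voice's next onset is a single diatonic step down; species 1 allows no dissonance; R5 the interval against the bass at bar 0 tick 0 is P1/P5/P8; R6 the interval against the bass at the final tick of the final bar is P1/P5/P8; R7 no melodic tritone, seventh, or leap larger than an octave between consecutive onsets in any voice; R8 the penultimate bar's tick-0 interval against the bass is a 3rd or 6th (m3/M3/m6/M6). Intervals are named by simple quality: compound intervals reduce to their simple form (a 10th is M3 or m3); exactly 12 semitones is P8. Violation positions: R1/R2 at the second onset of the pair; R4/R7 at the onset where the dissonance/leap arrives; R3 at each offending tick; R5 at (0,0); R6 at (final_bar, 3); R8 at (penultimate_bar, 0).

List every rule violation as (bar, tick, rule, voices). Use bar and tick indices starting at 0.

(1, 0, R2, (0, 1))
(1, 0, R4, (0, 2))
(1, 0, R7, (2,))
(2, 0, R1, (0, 1))
(3, 0, R1, (0, 1))
(5, 0, R1, (1, 2))
(5, 0, R2, (0, 1))
(5, 0, R2, (0, 2))

bar 0: v0=A3 v1=A4 v2=E5 downbeat P5
bar 1: v0=G3 v1=D4 v2=F4 downbeat m7
bar 2: v0=F3 v1=C4 v2=A4 downbeat M3
bar 3: v0=G3 v1=D4 v2=B4 downbeat M3
bar 4: v0=G3 v1=E4 v2=B4 downbeat M3
bar 5: v0=A3 v1=A4 v2=E5 downbeat P5
  -> R2 @ bar 1 tick 0 v(0, 1): A3/A4 P8 -> G3/D4 P5 similar
  -> R4 @ bar 1 tick 0 v(0, 2): G3/F4 m7 untreated
  -> R7 @ bar 1 tick 0 v(2,): E5->F4 leap 11st
  -> R1 @ bar 2 tick 0 v(0, 1): G3/D4 P5 -> F3/C4 P5 similar
  -> R1 @ bar 3 tick 0 v(0, 1): F3/C4 P5 -> G3/D4 P5 similar
  -> R1 @ bar 5 tick 0 v(1, 2): E4/B4 P5 -> A4/E5 P5 similar
  -> R2 @ bar 5 tick 0 v(0, 1): G3/E4 M6 -> A3/A4 P8 similar
  -> R2 @ bar 5 tick 0 v(0, 2): G3/B4 M3 -> A3/E5 P5 similar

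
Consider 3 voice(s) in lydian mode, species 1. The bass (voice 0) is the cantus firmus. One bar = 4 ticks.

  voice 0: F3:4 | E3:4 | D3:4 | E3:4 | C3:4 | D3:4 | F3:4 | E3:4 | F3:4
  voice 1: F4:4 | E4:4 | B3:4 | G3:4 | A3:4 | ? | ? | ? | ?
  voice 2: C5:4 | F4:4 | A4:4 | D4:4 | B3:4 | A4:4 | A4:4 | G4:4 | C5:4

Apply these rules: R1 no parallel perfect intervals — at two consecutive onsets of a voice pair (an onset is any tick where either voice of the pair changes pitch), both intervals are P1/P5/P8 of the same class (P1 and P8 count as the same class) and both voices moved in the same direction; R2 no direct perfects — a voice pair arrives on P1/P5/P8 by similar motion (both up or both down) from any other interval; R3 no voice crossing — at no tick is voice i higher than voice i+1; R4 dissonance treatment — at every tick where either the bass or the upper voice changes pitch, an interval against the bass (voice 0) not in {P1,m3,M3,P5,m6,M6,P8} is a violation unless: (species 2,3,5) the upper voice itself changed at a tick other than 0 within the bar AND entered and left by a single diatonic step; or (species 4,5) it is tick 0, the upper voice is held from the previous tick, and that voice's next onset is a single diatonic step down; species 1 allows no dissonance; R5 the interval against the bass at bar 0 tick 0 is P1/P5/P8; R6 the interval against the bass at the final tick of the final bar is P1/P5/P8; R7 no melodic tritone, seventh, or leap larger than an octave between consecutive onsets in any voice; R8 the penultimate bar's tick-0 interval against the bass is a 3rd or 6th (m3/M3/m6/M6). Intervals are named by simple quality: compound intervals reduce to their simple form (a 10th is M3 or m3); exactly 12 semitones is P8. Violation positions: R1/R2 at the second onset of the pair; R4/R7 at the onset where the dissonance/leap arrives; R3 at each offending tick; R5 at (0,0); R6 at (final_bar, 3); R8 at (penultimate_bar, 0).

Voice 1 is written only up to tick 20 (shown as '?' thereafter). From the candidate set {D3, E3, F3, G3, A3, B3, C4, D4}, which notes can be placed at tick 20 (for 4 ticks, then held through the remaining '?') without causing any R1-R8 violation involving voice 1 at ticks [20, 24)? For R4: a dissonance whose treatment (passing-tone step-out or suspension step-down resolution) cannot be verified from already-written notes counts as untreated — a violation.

D3: legal
E3: violates R4
F3: legal
G3: violates R4
A3: legal
B3: legal
C4: violates R4
D4: violates R2

{A3, B3, D3, F3}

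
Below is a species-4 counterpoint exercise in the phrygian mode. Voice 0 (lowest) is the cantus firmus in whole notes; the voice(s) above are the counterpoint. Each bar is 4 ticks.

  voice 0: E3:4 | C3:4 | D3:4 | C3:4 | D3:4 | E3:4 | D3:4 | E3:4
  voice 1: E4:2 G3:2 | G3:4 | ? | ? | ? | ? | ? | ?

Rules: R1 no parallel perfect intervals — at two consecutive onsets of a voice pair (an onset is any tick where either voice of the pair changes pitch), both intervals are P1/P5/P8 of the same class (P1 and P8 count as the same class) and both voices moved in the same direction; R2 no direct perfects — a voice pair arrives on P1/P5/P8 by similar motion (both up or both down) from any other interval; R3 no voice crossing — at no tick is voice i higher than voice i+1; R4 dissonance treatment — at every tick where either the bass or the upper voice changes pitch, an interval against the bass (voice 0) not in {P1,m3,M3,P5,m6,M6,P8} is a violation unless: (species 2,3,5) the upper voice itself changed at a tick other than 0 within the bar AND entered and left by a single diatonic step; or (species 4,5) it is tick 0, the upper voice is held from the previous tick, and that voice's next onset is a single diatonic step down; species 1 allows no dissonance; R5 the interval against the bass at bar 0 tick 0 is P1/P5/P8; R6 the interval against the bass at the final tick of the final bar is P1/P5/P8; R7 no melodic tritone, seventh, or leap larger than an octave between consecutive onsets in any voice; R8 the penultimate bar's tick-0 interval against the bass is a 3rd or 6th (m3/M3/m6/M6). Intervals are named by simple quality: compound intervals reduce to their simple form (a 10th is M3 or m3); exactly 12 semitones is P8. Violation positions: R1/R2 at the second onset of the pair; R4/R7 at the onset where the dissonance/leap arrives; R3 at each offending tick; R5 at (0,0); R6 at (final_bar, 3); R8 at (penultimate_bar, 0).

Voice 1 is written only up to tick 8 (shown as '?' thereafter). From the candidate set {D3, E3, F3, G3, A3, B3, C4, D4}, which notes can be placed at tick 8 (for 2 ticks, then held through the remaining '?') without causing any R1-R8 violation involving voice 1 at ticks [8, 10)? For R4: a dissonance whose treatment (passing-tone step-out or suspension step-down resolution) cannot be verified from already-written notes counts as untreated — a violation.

{B3, D3, F3}

D3: legal
E3: violates R4
F3: legal
G3: violates R4
A3: violates R1
B3: legal
C4: violates R4
D4: violates R2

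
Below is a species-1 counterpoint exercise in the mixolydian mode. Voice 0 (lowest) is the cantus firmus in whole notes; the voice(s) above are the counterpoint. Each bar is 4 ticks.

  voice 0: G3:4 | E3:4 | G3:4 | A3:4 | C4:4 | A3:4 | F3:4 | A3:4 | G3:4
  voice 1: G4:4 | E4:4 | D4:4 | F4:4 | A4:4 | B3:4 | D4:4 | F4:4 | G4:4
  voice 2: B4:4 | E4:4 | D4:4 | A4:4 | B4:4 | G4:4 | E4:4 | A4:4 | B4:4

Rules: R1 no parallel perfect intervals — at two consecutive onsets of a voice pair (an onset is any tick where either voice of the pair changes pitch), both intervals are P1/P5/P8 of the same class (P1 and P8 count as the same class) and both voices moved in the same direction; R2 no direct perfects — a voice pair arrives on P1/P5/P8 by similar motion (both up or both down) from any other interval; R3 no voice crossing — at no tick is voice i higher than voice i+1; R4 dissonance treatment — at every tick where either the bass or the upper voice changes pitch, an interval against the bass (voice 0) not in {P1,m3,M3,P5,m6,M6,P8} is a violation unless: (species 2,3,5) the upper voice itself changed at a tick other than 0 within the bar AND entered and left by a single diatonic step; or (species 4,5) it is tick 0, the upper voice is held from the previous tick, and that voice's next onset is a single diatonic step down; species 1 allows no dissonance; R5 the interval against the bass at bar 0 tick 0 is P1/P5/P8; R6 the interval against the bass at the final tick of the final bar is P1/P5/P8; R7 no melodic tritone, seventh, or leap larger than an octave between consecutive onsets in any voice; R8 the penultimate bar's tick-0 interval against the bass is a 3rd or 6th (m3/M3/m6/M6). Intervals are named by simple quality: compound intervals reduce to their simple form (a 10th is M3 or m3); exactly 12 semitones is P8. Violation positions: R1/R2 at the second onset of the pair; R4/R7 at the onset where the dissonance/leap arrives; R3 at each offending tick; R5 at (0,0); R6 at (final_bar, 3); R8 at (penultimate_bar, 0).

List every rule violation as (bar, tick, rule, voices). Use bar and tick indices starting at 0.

(0, 0, R5, (0, 2))
(1, 0, R1, (0, 1))
(1, 0, R2, (0, 2))
(1, 0, R2, (1, 2))
(2, 0, R1, (1, 2))
(3, 0, R2, (0, 2))
(4, 0, R4, (0, 2))
(5, 0, R4, (0, 1))
(5, 0, R4, (0, 2))
(5, 0, R7, (1,))
(6, 0, R4, (0, 2))
(7, 0, R2, (0, 2))
(7, 0, R8, (0, 2))
(8, 3, R6, (0, 2))

bar 0: v0=G3 v1=G4 v2=B4 downbeat M3
bar 1: v0=E3 v1=E4 v2=E4 downbeat P8
bar 2: v0=G3 v1=D4 v2=D4 downbeat P5
bar 3: v0=A3 v1=F4 v2=A4 downbeat P8
bar 4: v0=C4 v1=A4 v2=B4 downbeat M7
bar 5: v0=A3 v1=B3 v2=G4 downbeat m7
bar 6: v0=F3 v1=D4 v2=E4 downbeat M7
bar 7: v0=A3 v1=F4 v2=A4 downbeat P8
bar 8: v0=G3 v1=G4 v2=B4 downbeat M3
  -> R5 @ bar 0 tick 0 v(0, 2): opens on M3
  -> R1 @ bar 1 tick 0 v(0, 1): G3/G4 P8 -> E3/E4 P8 similar
  -> R2 @ bar 1 tick 0 v(0, 2): G3/B4 M3 -> E3/E4 P8 similar
  -> R2 @ bar 1 tick 0 v(1, 2): G4/B4 M3 -> E4/E4 P1 similar
  -> R1 @ bar 2 tick 0 v(1, 2): E4/E4 P1 -> D4/D4 P1 similar
  -> R2 @ bar 3 tick 0 v(0, 2): G3/D4 P5 -> A3/A4 P8 similar
  -> R4 @ bar 4 tick 0 v(0, 2): C4/B4 M7 untreated
  -> R4 @ bar 5 tick 0 v(0, 1): A3/B3 M2 untreated
  -> R4 @ bar 5 tick 0 v(0, 2): A3/G4 m7 untreated
  -> R7 @ bar 5 tick 0 v(1,): A4->B3 leap 10st
  -> R4 @ bar 6 tick 0 v(0, 2): F3/E4 M7 untreated
  -> R2 @ bar 7 tick 0 v(0, 2): F3/E4 M7 -> A3/A4 P8 similar
  -> R8 @ bar 7 tick 0 v(0, 2): penult P8 not 3rd/6th
  -> R6 @ bar 8 tick 3 v(0, 2): closes on M3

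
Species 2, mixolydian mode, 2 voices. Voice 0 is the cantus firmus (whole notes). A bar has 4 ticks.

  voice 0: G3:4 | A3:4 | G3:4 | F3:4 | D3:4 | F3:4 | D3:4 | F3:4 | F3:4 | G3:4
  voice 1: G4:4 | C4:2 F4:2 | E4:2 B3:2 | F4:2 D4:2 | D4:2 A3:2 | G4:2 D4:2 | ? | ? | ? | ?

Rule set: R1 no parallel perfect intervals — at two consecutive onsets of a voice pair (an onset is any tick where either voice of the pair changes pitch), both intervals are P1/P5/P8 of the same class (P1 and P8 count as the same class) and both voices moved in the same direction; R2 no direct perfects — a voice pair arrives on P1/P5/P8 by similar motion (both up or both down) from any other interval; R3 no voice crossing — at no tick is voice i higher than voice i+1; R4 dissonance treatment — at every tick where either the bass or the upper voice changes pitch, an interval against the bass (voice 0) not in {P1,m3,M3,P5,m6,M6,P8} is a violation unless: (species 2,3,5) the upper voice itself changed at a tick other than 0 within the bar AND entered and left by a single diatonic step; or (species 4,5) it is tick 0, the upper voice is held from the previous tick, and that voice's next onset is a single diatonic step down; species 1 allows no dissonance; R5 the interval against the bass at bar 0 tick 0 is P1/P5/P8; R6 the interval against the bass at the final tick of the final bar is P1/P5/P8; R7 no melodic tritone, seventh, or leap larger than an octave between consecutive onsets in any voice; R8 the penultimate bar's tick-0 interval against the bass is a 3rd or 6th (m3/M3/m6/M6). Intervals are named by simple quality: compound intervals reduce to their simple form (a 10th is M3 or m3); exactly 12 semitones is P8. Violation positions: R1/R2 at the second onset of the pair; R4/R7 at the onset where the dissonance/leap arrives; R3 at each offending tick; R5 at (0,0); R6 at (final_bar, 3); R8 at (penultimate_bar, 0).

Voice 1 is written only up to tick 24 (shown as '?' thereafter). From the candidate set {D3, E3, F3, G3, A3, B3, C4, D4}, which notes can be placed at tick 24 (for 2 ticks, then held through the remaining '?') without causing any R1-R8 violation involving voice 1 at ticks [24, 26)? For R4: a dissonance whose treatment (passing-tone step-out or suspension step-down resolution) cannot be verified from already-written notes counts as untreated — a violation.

D3: violates R2
E3: violates R4,R7
F3: legal
G3: violates R4
A3: violates R2
B3: legal
C4: violates R4
D4: legal

{B3, D4, F3}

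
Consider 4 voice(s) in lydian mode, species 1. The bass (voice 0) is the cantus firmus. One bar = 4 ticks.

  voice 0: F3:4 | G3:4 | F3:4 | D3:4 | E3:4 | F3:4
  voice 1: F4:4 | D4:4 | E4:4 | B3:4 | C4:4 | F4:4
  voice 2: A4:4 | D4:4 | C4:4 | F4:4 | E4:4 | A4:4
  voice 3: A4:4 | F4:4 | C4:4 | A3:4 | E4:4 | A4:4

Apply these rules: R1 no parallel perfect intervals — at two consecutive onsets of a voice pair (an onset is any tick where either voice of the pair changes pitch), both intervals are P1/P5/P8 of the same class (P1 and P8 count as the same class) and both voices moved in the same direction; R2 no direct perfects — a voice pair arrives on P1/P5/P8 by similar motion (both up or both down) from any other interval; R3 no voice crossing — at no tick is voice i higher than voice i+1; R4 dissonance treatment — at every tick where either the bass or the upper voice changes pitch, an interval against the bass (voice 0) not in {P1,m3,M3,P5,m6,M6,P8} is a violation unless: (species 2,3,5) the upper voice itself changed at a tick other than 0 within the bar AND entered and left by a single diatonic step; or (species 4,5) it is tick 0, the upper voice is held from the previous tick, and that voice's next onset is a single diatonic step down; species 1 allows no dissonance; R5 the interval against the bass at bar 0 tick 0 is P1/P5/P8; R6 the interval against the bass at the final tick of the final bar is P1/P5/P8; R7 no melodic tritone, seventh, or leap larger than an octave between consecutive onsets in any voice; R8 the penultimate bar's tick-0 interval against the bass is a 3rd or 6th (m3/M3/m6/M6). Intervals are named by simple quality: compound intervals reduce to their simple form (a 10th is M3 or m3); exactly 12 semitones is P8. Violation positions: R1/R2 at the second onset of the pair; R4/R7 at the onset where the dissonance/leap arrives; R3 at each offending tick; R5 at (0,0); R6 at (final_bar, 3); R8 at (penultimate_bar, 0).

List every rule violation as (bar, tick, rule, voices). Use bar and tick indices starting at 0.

(0, 0, R5, (0, 2))
(0, 0, R5, (0, 3))
(1, 0, R2, (1, 2))
(1, 0, R4, (0, 3))
(2, 0, R1, (0, 2))
(2, 0, R2, (0, 3))
(2, 0, R2, (2, 3))
(2, 0, R3, (1, 2))
(2, 0, R4, (0, 1))
(2, 1, R3, (1, 2))
(2, 2, R3, (1, 2))
(2, 3, R3, (1, 2))
(3, 0, R1, (0, 3))
(3, 0, R3, (2, 3))
(3, 1, R3, (2, 3))
(3, 2, R3, (2, 3))
(3, 3, R3, (2, 3))
(4, 0, R2, (0, 3))
(4, 0, R8, (0, 2))
(4, 0, R8, (0, 3))
(5, 0, R1, (2, 3))
(5, 0, R2, (0, 1))
(5, 3, R6, (0, 2))
(5, 3, R6, (0, 3))

bar 0: v0=F3 v1=F4 v2=A4 v3=A4 downbeat M3
bar 1: v0=G3 v1=D4 v2=D4 v3=F4 downbeat m7
bar 2: v0=F3 v1=E4 v2=C4 v3=C4 downbeat P5
bar 3: v0=D3 v1=B3 v2=F4 v3=A3 downbeat P5
bar 4: v0=E3 v1=C4 v2=E4 v3=E4 downbeat P8
bar 5: v0=F3 v1=F4 v2=A4 v3=A4 downbeat M3
  -> R5 @ bar 0 tick 0 v(0, 2): opens on M3
  -> R5 @ bar 0 tick 0 v(0, 3): opens on M3
  -> R2 @ bar 1 tick 0 v(1, 2): F4/A4 M3 -> D4/D4 P1 similar
  -> R4 @ bar 1 tick 0 v(0, 3): G3/F4 m7 untreated
  -> R1 @ bar 2 tick 0 v(0, 2): G3/D4 P5 -> F3/C4 P5 similar
  -> R2 @ bar 2 tick 0 v(0, 3): G3/F4 m7 -> F3/C4 P5 similar
  -> R2 @ bar 2 tick 0 v(2, 3): D4/F4 m3 -> C4/C4 P1 similar
  -> R3 @ bar 2 tick 0 v(1, 2): E4 above C4
  -> R4 @ bar 2 tick 0 v(0, 1): F3/E4 M7 untreated
  -> R3 @ bar 2 tick 1 v(1, 2): E4 above C4
  -> R3 @ bar 2 tick 2 v(1, 2): E4 above C4
  -> R3 @ bar 2 tick 3 v(1, 2): E4 above C4
  -> R1 @ bar 3 tick 0 v(0, 3): F3/C4 P5 -> D3/A3 P5 similar
  -> R3 @ bar 3 tick 0 v(2, 3): F4 above A3
  -> R3 @ bar 3 tick 1 v(2, 3): F4 above A3
  -> R3 @ bar 3 tick 2 v(2, 3): F4 above A3
  -> R3 @ bar 3 tick 3 v(2, 3): F4 above A3
  -> R2 @ bar 4 tick 0 v(0, 3): D3/A3 P5 -> E3/E4 P8 similar
  -> R8 @ bar 4 tick 0 v(0, 2): penult P8 not 3rd/6th
  -> R8 @ bar 4 tick 0 v(0, 3): penult P8 not 3rd/6th
  -> R1 @ bar 5 tick 0 v(2, 3): E4/E4 P1 -> A4/A4 P1 similar
  -> R2 @ bar 5 tick 0 v(0, 1): E3/C4 m6 -> F3/F4 P8 similar
  -> R6 @ bar 5 tick 3 v(0, 2): closes on M3
  -> R6 @ bar 5 tick 3 v(0, 3): closes on M3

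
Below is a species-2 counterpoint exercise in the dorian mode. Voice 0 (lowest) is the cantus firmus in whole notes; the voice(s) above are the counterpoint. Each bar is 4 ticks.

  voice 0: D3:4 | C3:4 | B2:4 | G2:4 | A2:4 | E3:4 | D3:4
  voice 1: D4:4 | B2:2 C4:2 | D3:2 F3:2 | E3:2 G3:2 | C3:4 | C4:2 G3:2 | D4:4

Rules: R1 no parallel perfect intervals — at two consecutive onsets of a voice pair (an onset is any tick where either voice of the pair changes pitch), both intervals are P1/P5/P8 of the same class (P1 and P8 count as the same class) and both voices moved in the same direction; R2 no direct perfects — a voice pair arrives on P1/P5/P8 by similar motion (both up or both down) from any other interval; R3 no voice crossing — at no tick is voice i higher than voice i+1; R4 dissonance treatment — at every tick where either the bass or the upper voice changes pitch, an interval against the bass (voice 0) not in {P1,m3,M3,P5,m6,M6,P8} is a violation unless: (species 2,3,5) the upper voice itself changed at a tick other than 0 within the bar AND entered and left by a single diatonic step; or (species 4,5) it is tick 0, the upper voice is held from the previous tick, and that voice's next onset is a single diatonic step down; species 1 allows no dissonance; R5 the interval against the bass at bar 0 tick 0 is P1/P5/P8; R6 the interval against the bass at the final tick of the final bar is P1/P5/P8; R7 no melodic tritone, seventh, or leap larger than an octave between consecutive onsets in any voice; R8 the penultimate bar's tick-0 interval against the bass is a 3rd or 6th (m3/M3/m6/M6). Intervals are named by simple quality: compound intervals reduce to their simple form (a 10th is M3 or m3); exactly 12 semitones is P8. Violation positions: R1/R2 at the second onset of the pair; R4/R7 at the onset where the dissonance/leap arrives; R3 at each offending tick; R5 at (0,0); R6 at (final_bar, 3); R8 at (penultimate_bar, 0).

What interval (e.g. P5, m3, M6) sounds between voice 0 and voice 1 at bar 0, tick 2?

voice 0=D3 voice 1=D4 -> P8

P8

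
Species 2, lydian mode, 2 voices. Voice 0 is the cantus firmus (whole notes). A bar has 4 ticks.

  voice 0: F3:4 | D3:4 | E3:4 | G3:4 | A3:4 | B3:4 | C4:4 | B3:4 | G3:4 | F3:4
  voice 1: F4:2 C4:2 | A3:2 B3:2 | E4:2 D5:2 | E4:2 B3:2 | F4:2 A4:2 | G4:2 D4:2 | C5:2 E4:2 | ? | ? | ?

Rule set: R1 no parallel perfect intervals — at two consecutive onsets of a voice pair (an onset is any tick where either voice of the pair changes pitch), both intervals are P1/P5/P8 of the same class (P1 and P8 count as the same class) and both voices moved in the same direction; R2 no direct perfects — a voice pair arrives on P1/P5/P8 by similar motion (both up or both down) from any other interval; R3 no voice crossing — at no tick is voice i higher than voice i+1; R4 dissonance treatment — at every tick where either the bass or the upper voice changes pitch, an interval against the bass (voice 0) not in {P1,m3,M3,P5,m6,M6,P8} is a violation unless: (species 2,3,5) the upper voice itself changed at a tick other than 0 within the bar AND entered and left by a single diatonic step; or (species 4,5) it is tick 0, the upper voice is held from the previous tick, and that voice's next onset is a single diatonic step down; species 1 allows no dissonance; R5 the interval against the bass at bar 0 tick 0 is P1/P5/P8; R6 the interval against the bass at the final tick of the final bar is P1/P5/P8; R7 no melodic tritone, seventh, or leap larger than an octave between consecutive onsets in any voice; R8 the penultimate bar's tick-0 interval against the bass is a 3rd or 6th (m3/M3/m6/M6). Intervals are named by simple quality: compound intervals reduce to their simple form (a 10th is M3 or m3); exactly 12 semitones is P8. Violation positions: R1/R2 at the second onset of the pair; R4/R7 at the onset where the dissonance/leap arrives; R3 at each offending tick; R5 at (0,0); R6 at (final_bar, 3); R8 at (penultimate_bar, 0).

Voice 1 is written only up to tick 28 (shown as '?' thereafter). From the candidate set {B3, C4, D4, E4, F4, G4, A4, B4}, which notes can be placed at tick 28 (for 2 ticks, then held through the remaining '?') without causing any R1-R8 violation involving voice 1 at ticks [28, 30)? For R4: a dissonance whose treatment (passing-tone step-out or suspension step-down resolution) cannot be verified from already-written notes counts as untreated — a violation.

B3: violates R2
C4: violates R4
D4: legal
E4: violates R4
F4: violates R4
G4: legal
A4: violates R4
B4: legal

{B4, D4, G4}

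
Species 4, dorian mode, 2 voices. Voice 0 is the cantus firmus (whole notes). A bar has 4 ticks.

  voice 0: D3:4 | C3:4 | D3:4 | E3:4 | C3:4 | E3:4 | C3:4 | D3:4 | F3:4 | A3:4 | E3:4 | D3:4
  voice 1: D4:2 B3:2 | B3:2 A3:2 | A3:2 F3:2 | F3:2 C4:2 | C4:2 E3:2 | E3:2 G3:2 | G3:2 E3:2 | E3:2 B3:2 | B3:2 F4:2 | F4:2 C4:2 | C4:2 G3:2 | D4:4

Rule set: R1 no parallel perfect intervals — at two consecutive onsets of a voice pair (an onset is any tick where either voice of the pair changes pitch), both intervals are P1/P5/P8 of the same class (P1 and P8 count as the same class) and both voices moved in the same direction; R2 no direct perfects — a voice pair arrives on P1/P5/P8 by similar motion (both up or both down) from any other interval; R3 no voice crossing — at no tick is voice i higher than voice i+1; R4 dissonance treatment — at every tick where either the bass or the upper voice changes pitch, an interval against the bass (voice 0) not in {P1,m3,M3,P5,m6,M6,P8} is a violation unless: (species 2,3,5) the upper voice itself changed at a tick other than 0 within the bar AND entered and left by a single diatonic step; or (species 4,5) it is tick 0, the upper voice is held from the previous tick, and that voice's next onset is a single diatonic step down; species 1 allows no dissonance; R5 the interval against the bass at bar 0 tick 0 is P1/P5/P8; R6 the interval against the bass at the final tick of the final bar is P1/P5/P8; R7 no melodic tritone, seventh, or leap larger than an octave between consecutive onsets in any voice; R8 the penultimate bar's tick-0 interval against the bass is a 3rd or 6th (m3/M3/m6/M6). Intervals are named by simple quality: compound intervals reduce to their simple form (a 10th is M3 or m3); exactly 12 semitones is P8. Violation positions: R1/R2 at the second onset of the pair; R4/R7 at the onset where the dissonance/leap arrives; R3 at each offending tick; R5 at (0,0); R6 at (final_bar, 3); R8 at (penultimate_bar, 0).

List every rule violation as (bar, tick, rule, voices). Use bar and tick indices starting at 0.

bar 0: v0=D3 v1=D4 downbeat P8
bar 1: v0=C3 v1=B3 downbeat M7
bar 2: v0=D3 v1=A3 downbeat P5
bar 3: v0=E3 v1=F3 downbeat m2
bar 4: v0=C3 v1=C4 downbeat P8
bar 5: v0=E3 v1=E3 downbeat P1
bar 6: v0=C3 v1=G3 downbeat P5
bar 7: v0=D3 v1=E3 downbeat M2
bar 8: v0=F3 v1=B3 downbeat TT
bar 9: v0=A3 v1=F4 downbeat m6
bar 10: v0=E3 v1=C4 downbeat m6
bar 11: v0=D3 v1=D4 downbeat P8
  -> R4 @ bar 3 tick 0 v(0, 1): E3/F3 m2 untreated
  -> R4 @ bar 7 tick 0 v(0, 1): D3/E3 M2 untreated
  -> R4 @ bar 8 tick 0 v(0, 1): F3/B3 TT untreated
  -> R7 @ bar 8 tick 2 v(1,): B3->F4 leap 6st

(3, 0, R4, (0, 1))
(7, 0, R4, (0, 1))
(8, 0, R4, (0, 1))
(8, 2, R7, (1,))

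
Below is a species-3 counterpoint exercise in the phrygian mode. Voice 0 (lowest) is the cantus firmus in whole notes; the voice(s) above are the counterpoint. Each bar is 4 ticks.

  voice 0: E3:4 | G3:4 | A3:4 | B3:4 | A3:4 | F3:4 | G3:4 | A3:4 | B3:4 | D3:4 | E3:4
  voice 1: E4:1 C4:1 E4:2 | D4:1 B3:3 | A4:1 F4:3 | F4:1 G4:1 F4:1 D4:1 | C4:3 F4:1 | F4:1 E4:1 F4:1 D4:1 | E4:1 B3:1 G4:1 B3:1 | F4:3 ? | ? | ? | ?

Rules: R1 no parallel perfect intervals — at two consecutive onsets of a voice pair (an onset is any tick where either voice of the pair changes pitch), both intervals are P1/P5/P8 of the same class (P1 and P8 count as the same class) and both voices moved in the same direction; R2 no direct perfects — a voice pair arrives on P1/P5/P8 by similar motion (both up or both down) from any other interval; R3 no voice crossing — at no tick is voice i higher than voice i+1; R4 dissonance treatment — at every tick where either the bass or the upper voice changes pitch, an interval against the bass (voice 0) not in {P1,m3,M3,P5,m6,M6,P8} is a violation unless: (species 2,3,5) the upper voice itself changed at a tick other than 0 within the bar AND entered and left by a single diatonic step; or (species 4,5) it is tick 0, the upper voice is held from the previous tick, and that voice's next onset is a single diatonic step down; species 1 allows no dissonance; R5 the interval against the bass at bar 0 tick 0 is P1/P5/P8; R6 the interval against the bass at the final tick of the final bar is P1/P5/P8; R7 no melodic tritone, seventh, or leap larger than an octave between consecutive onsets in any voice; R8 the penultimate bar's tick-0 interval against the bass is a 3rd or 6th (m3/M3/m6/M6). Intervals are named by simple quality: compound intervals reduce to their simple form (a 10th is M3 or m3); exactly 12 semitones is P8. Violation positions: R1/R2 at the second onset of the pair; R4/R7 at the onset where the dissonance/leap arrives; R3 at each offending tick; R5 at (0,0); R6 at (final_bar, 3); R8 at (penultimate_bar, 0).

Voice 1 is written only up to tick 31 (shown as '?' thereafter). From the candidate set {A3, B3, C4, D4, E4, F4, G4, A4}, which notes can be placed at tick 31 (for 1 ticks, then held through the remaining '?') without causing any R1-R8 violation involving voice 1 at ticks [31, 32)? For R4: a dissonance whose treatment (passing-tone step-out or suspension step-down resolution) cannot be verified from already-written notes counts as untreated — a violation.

{A3, A4, C4, E4, F4}

A3: legal
B3: violates R4,R7
C4: legal
D4: violates R4
E4: legal
F4: legal
G4: violates R4
A4: legal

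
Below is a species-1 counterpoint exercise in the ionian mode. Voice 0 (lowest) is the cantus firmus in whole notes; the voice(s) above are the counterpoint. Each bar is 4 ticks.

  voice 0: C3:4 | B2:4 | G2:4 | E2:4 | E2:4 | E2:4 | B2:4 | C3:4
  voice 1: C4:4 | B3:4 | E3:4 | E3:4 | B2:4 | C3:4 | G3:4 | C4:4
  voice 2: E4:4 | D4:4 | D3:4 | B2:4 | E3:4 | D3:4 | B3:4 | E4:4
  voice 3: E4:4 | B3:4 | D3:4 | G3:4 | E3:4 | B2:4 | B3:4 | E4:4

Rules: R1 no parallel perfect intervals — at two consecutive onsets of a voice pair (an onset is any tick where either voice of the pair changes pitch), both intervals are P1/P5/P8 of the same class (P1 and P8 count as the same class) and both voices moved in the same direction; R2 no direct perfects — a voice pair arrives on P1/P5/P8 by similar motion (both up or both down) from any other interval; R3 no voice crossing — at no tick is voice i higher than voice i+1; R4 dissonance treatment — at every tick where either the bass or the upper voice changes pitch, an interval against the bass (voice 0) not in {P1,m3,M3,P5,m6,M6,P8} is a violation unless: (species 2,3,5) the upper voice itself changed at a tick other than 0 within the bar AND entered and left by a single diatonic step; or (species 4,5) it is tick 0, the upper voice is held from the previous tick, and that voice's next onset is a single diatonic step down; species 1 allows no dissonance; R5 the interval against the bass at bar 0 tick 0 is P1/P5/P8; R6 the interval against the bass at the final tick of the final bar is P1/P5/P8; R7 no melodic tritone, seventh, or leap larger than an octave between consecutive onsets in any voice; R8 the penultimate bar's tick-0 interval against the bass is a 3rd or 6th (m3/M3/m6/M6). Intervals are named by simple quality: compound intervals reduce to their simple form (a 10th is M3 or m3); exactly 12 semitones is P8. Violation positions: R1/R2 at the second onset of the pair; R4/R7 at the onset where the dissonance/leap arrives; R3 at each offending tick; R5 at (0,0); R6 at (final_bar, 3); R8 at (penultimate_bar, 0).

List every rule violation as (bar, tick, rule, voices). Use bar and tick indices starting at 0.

bar 0: v0=C3 v1=C4 v2=E4 v3=E4 downbeat M3
bar 1: v0=B2 v1=B3 v2=D4 v3=B3 downbeat P8
bar 2: v0=G2 v1=E3 v2=D3 v3=D3 downbeat P5
bar 3: v0=E2 v1=E3 v2=B2 v3=G3 downbeat m3
bar 4: v0=E2 v1=B2 v2=E3 v3=E3 downbeat P8
bar 5: v0=E2 v1=C3 v2=D3 v3=B2 downbeat P5
bar 6: v0=B2 v1=G3 v2=B3 v3=B3 downbeat P8
bar 7: v0=C3 v1=C4 v2=E4 v3=E4 downbeat M3
  -> R5 @ bar 0 tick 0 v(0, 2): opens on M3
  -> R5 @ bar 0 tick 0 v(0, 3): opens on M3
  -> R1 @ bar 1 tick 0 v(0, 1): C3/C4 P8 -> B2/B3 P8 similar
  -> R2 @ bar 1 tick 0 v(0, 3): C3/E4 M3 -> B2/B3 P8 similar
  -> R2 @ bar 1 tick 0 v(1, 3): C4/E4 M3 -> B3/B3 P1 similar
  -> R3 @ bar 1 tick 0 v(2, 3): D4 above B3
  -> R3 @ bar 1 tick 1 v(2, 3): D4 above B3
  -> R3 @ bar 1 tick 2 v(2, 3): D4 above B3
  -> R3 @ bar 1 tick 3 v(2, 3): D4 above B3
  -> R2 @ bar 2 tick 0 v(0, 2): B2/D4 m3 -> G2/D3 P5 similar
  -> R2 @ bar 2 tick 0 v(0, 3): B2/B3 P8 -> G2/D3 P5 similar
  -> R2 @ bar 2 tick 0 v(2, 3): D4/B3 m3 -> D3/D3 P1 similar
  -> R3 @ bar 2 tick 0 v(1, 2): E3 above D3
  -> R3 @ bar 2 tick 1 v(1, 2): E3 above D3
  -> R3 @ bar 2 tick 2 v(1, 2): E3 above D3
  -> R3 @ bar 2 tick 3 v(1, 2): E3 above D3
  -> R1 @ bar 3 tick 0 v(0, 2): G2/D3 P5 -> E2/B2 P5 similar
  -> R3 @ bar 3 tick 0 v(1, 2): E3 above B2
  -> R3 @ bar 3 tick 1 v(1, 2): E3 above B2
  -> R3 @ bar 3 tick 2 v(1, 2): E3 above B2
  -> R3 @ bar 3 tick 3 v(1, 2): E3 above B2
  -> R3 @ bar 5 tick 0 v(2, 3): D3 above B2
  -> R4 @ bar 5 tick 0 v(0, 2): E2/D3 m7 untreated
  -> R3 @ bar 5 tick 1 v(2, 3): D3 above B2
  -> R3 @ bar 5 tick 2 v(2, 3): D3 above B2
  -> R3 @ bar 5 tick 3 v(2, 3): D3 above B2
  -> R2 @ bar 6 tick 0 v(0, 2): E2/D3 m7 -> B2/B3 P8 similar
  -> R2 @ bar 6 tick 0 v(0, 3): E2/B2 P5 -> B2/B3 P8 similar
  -> R2 @ bar 6 tick 0 v(2, 3): D3/B2 m3 -> B3/B3 P1 similar
  -> R8 @ bar 6 tick 0 v(0, 2): penult P8 not 3rd/6th
  -> R8 @ bar 6 tick 0 v(0, 3): penult P8 not 3rd/6th
  -> R1 @ bar 7 tick 0 v(2, 3): B3/B3 P1 -> E4/E4 P1 similar
  -> R2 @ bar 7 tick 0 v(0, 1): B2/G3 m6 -> C3/C4 P8 similar
  -> R6 @ bar 7 tick 3 v(0, 2): closes on M3
  -> R6 @ bar 7 tick 3 v(0, 3): closes on M3

(0, 0, R5, (0, 2))
(0, 0, R5, (0, 3))
(1, 0, R1, (0, 1))
(1, 0, R2, (0, 3))
(1, 0, R2, (1, 3))
(1, 0, R3, (2, 3))
(1, 1, R3, (2, 3))
(1, 2, R3, (2, 3))
(1, 3, R3, (2, 3))
(2, 0, R2, (0, 2))
(2, 0, R2, (0, 3))
(2, 0, R2, (2, 3))
(2, 0, R3, (1, 2))
(2, 1, R3, (1, 2))
(2, 2, R3, (1, 2))
(2, 3, R3, (1, 2))
(3, 0, R1, (0, 2))
(3, 0, R3, (1, 2))
(3, 1, R3, (1, 2))
(3, 2, R3, (1, 2))
(3, 3, R3, (1, 2))
(5, 0, R3, (2, 3))
(5, 0, R4, (0, 2))
(5, 1, R3, (2, 3))
(5, 2, R3, (2, 3))
(5, 3, R3, (2, 3))
(6, 0, R2, (0, 2))
(6, 0, R2, (0, 3))
(6, 0, R2, (2, 3))
(6, 0, R8, (0, 2))
(6, 0, R8, (0, 3))
(7, 0, R1, (2, 3))
(7, 0, R2, (0, 1))
(7, 3, R6, (0, 2))
(7, 3, R6, (0, 3))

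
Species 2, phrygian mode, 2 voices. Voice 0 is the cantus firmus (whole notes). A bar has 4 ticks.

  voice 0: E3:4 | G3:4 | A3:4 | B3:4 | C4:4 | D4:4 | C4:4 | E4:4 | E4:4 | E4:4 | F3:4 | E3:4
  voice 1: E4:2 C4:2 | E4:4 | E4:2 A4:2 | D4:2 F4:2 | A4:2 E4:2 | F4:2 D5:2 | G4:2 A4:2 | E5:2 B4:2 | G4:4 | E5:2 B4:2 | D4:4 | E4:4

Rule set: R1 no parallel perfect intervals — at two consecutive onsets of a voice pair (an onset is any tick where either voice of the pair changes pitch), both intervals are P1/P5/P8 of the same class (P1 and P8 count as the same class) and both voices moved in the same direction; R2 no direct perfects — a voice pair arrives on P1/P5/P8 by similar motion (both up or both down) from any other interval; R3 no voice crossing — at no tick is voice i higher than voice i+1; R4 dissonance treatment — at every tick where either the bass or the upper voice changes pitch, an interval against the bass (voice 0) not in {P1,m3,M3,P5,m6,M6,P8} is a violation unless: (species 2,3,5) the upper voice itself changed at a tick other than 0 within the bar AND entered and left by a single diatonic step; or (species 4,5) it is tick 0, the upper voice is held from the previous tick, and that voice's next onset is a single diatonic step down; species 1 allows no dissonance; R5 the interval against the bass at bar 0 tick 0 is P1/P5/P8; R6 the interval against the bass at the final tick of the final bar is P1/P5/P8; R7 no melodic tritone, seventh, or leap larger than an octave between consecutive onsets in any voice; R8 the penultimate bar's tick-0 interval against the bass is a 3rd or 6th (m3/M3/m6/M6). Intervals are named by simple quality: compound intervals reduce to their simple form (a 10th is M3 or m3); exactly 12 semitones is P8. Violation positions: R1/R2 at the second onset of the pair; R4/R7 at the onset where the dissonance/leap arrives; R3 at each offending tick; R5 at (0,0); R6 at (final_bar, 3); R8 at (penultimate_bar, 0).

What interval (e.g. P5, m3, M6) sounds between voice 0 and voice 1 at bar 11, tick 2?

P8

voice 0=E3 voice 1=E4 -> P8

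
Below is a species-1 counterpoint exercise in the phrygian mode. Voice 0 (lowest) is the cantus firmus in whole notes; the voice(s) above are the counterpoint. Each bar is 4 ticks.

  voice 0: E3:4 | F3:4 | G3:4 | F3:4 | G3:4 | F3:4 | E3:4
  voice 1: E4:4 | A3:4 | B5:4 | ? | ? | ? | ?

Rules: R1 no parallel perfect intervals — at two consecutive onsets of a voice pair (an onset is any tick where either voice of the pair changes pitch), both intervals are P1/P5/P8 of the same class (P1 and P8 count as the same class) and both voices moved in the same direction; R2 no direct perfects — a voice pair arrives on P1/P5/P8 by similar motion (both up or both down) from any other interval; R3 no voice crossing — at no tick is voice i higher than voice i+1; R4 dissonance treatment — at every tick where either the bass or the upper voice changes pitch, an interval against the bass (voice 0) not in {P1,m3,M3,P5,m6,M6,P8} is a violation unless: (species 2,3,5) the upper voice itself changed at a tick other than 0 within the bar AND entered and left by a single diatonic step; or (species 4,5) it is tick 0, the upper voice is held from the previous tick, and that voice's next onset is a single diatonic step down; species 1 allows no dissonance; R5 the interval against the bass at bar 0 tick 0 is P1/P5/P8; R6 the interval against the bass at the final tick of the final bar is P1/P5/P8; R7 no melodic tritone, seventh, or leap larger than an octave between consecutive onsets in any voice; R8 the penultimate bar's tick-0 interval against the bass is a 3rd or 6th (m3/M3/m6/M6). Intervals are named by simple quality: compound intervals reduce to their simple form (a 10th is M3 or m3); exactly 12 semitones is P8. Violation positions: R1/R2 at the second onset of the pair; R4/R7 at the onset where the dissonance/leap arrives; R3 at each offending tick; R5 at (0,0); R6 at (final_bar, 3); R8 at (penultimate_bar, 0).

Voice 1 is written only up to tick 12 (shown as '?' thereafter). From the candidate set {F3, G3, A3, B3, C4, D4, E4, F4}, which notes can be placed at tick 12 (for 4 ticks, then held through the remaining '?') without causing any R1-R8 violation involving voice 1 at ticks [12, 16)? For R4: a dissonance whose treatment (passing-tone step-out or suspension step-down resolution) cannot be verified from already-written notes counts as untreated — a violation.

F3: violates R2,R7
G3: violates R4,R7
A3: violates R7
B3: violates R4,R7
C4: violates R2,R7
D4: violates R7
E4: violates R4,R7
F4: violates R2,R7

{}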